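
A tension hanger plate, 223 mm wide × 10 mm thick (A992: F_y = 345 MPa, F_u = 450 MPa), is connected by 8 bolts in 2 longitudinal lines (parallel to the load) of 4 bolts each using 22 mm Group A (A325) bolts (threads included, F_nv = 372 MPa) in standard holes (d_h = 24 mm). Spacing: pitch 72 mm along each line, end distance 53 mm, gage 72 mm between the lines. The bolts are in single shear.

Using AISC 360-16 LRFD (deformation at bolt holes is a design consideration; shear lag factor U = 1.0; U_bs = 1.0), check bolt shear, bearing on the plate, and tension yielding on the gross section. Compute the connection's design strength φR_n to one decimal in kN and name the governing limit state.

692.4 kN (gross-section yield governs)

Bolt shear: A_b = π(22)²/4 = 380.13 mm². φR_n = 0.75 × 372 × 380.13 × 8 × 1 = 848.5 kN.
Bearing (10 mm plate, F_u = 450 MPa): end bolts L_c = 53 − 24/2 = 41, R_n = min(1.2×41×10×450, 2.4×22×10×450) = 221.4 kN/bolt; interior L_c = 72 − 24 = 48, R_n = 237.6 kN/bolt. φR_n = 0.75 × (2×221.4 + 6×237.6) = 1401.3 kN.
Tension yield (gross): A_g = 223×10 = 2230 mm². φR_n = 0.90 × 345 × 2230 = 692.4 kN.
Governing: min(848.5, 1401.3, 692.4) = 692.4 kN → gross-section yield.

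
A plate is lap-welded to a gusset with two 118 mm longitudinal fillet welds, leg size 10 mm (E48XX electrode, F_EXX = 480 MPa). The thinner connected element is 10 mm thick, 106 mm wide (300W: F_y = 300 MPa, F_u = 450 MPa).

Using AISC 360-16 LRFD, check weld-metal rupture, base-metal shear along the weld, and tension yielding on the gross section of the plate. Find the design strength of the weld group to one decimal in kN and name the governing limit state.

Weld metal: throat = 0.707×10 = 7.07 mm, L = 2×118 = 236 mm. φR_n = 0.75 × 0.6 × 480 × 7.07 × 236 = 360.4 kN.
Base metal shear (10 mm plate): yield φR_n = 1.0×0.6×300×10×236 = 424.8 kN; rupture φR_n = 0.75×0.6×450×10×236 = 477.9 kN; take 424.8 kN (yield).
Tension yield (gross): A_g = 106×10 = 1060 mm². φR_n = 0.90 × 300 × 1060 = 286.2 kN.
Governing: min(360.4, 424.8, 286.2) = 286.2 kN → gross-section yield.

286.2 kN (gross-section yield governs)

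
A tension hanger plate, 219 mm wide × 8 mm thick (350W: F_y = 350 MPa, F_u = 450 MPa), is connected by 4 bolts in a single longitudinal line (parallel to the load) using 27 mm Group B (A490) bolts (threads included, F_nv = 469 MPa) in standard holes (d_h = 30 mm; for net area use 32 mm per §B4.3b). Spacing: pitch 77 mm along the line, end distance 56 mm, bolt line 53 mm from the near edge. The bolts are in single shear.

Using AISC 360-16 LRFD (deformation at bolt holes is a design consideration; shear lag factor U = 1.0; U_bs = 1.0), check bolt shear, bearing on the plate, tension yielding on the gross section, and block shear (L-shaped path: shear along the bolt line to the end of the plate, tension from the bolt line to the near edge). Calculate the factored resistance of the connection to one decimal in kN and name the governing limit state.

383.4 kN (block shear governs)

Bolt shear: A_b = π(27)²/4 = 572.56 mm². φR_n = 0.75 × 469 × 572.56 × 4 × 1 = 805.6 kN.
Bearing (8 mm plate, F_u = 450 MPa): end bolts L_c = 56 − 30/2 = 41, R_n = min(1.2×41×8×450, 2.4×27×8×450) = 177.12 kN/bolt; interior L_c = 77 − 30 = 47, R_n = 203.04 kN/bolt. φR_n = 0.75 × (1×177.12 + 3×203.04) = 589.7 kN.
Tension yield (gross): A_g = 219×8 = 1752 mm². φR_n = 0.90 × 350 × 1752 = 551.9 kN.
Block shear: shear path 1×[56+3×77] = 1×287 mm, A_gv = 2296, A_nv = 1×(287 − 3.5×32)×8 = 1400 mm²; tension to near edge: (53 − 0.5×32)×8 = 296 mm². R_n = min(0.6×450×1400, 0.6×350×2296) + 1.0×450×296 = min(378, 482.16) + 133.2 = 511.2 kN. φR_n = 0.75 × 511.2 = 383.4 kN.
Governing: min(805.6, 589.7, 551.9, 383.4) = 383.4 kN → block shear.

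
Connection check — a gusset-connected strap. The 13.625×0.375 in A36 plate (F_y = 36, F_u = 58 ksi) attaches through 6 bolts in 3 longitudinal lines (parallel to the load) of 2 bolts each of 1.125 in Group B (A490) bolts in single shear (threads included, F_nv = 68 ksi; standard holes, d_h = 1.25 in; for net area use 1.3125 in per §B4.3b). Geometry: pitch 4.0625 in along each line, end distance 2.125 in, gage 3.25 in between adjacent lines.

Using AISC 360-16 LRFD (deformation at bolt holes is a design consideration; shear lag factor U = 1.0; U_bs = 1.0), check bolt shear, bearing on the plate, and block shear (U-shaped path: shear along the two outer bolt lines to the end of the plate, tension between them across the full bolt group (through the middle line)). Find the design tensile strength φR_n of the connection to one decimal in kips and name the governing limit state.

138.4 kips (block shear governs)

Bolt shear: A_b = π(1.125)²/4 = 0.99402 in². φR_n = 0.75 × 68 × 0.99402 × 6 × 1 = 304.2 kips.
Bearing (0.375 in plate, F_u = 58 ksi): end bolts L_c = 2.125 − 1.25/2 = 1.5, R_n = min(1.2×1.5×0.375×58, 2.4×1.125×0.375×58) = 39.15 kips/bolt; interior L_c = 4.0625 − 1.25 = 2.8125, R_n = 58.725 kips/bolt. φR_n = 0.75 × (3×39.15 + 3×58.725) = 220.2 kips.
Block shear: shear path 2×[2.125+1×4.0625] = 2×6.1875 in, A_gv = 4.6406, A_nv = 2×(6.1875 − 1.5×1.3125)×0.375 = 3.1641 in²; tension across gage: (6.5 − 2×1.3125)×0.375 = 1.4531 in². R_n = min(0.6×58×3.1641, 0.6×36×4.6406) + 1.0×58×1.4531 = min(110.11, 100.24) + 84.28 = 184.52 kips. φR_n = 0.75 × 184.52 = 138.4 kips.
Governing: min(304.2, 220.2, 138.4) = 138.4 kips → block shear.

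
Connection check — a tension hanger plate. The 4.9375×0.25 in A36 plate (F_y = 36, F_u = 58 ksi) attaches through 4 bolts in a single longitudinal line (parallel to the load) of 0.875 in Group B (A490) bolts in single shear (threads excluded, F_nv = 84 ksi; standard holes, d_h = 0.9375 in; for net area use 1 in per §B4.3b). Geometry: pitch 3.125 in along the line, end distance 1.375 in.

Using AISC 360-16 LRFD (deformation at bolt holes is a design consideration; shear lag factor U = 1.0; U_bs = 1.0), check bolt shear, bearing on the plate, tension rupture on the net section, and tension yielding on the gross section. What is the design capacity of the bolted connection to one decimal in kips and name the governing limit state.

40.0 kips (gross-section yield governs)

Bolt shear: A_b = π(0.875)²/4 = 0.60132 in². φR_n = 0.75 × 84 × 0.60132 × 4 × 1 = 151.5 kips.
Bearing (0.25 in plate, F_u = 58 ksi): end bolts L_c = 1.375 − 0.9375/2 = 0.90625, R_n = min(1.2×0.90625×0.25×58, 2.4×0.875×0.25×58) = 15.769 kips/bolt; interior L_c = 3.125 − 0.9375 = 2.1875, R_n = 30.45 kips/bolt. φR_n = 0.75 × (1×15.769 + 3×30.45) = 80.3 kips.
Tension rupture (net): A_n = (4.9375 − 1×1)×0.25 = 0.98438 in² (U = 1.0, A_e = A_n). φR_n = 0.75 × 58 × 0.98438 = 42.8 kips.
Tension yield (gross): A_g = 4.9375×0.25 = 1.2344 in². φR_n = 0.90 × 36 × 1.2344 = 40.0 kips.
Governing: min(151.5, 80.3, 42.8, 40.0) = 40.0 kips → gross-section yield.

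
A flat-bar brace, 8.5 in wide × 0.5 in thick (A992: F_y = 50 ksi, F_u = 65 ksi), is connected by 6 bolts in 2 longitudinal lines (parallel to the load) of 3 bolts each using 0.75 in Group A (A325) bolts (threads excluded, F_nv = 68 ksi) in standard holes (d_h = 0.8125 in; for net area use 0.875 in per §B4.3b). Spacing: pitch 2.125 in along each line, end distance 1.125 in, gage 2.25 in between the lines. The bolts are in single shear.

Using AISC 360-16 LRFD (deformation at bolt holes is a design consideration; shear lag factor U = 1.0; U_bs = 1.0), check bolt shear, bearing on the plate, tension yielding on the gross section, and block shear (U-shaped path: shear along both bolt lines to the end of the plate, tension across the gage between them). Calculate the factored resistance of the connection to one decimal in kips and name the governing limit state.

Bolt shear: A_b = π(0.75)²/4 = 0.44179 in². φR_n = 0.75 × 68 × 0.44179 × 6 × 1 = 135.2 kips.
Bearing (0.5 in plate, F_u = 65 ksi): end bolts L_c = 1.125 − 0.8125/2 = 0.71875, R_n = min(1.2×0.71875×0.5×65, 2.4×0.75×0.5×65) = 28.031 kips/bolt; interior L_c = 2.125 − 0.8125 = 1.3125, R_n = 51.188 kips/bolt. φR_n = 0.75 × (2×28.031 + 4×51.188) = 195.6 kips.
Tension yield (gross): A_g = 8.5×0.5 = 4.25 in². φR_n = 0.90 × 50 × 4.25 = 191.3 kips.
Block shear: shear path 2×[1.125+2×2.125] = 2×5.375 in, A_gv = 5.375, A_nv = 2×(5.375 − 2.5×0.875)×0.5 = 3.1875 in²; tension across gage: (2.25 − 1×0.875)×0.5 = 0.6875 in². R_n = min(0.6×65×3.1875, 0.6×50×5.375) + 1.0×65×0.6875 = min(124.31, 161.25) + 44.688 = 169 kips. φR_n = 0.75 × 169 = 126.8 kips.
Governing: min(135.2, 195.6, 191.3, 126.8) = 126.8 kips → block shear.

126.8 kips (block shear governs)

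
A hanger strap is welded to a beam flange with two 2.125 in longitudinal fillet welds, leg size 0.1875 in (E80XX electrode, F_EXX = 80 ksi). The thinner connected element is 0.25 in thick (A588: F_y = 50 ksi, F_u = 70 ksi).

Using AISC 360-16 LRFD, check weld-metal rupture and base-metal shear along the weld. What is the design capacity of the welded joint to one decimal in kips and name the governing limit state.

20.3 kips (weld metal governs)

Weld metal: throat = 0.707×0.1875 = 0.13256 in, L = 2×2.125 = 4.25 in. φR_n = 0.75 × 0.6 × 80 × 0.13256 × 4.25 = 20.3 kips.
Base metal shear (0.25 in plate): yield φR_n = 1.0×0.6×50×0.25×4.25 = 31.9 kips; rupture φR_n = 0.75×0.6×70×0.25×4.25 = 33.5 kips; take 31.9 kips (yield).
Governing: min(20.3, 31.9) = 20.3 kips → weld metal.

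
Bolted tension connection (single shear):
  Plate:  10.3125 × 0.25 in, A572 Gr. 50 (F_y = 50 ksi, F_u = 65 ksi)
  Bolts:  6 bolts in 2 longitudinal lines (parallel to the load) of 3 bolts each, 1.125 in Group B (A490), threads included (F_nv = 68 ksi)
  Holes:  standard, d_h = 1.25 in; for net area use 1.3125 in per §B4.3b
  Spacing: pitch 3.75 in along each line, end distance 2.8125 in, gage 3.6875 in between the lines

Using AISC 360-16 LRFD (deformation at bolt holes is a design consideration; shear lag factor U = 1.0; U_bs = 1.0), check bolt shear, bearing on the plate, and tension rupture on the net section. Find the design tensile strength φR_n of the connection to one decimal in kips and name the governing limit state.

93.7 kips (net-section rupture governs)

Bolt shear: A_b = π(1.125)²/4 = 0.99402 in². φR_n = 0.75 × 68 × 0.99402 × 6 × 1 = 304.2 kips.
Bearing (0.25 in plate, F_u = 65 ksi): end bolts L_c = 2.8125 − 1.25/2 = 2.1875, R_n = min(1.2×2.1875×0.25×65, 2.4×1.125×0.25×65) = 42.656 kips/bolt; interior L_c = 3.75 − 1.25 = 2.5, R_n = 43.875 kips/bolt. φR_n = 0.75 × (2×42.656 + 4×43.875) = 195.6 kips.
Tension rupture (net): A_n = (10.3125 − 2×1.3125)×0.25 = 1.9219 in² (U = 1.0, A_e = A_n). φR_n = 0.75 × 65 × 1.9219 = 93.7 kips.
Governing: min(304.2, 195.6, 93.7) = 93.7 kips → net-section rupture.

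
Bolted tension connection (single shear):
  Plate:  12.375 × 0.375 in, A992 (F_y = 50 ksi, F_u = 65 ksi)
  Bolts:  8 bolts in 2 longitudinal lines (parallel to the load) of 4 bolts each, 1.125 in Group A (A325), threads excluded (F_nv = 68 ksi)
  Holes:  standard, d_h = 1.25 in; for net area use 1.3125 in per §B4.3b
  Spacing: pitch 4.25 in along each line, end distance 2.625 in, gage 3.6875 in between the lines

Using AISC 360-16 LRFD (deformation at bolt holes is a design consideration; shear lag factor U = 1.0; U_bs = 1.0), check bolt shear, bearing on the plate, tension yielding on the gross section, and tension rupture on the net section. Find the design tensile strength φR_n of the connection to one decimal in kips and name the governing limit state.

178.2 kips (net-section rupture governs)

Bolt shear: A_b = π(1.125)²/4 = 0.99402 in². φR_n = 0.75 × 68 × 0.99402 × 8 × 1 = 405.6 kips.
Bearing (0.375 in plate, F_u = 65 ksi): end bolts L_c = 2.625 − 1.25/2 = 2, R_n = min(1.2×2×0.375×65, 2.4×1.125×0.375×65) = 58.5 kips/bolt; interior L_c = 4.25 − 1.25 = 3, R_n = 65.813 kips/bolt. φR_n = 0.75 × (2×58.5 + 6×65.813) = 383.9 kips.
Tension yield (gross): A_g = 12.375×0.375 = 4.6406 in². φR_n = 0.90 × 50 × 4.6406 = 208.8 kips.
Tension rupture (net): A_n = (12.375 − 2×1.3125)×0.375 = 3.6563 in² (U = 1.0, A_e = A_n). φR_n = 0.75 × 65 × 3.6563 = 178.2 kips.
Governing: min(405.6, 383.9, 208.8, 178.2) = 178.2 kips → net-section rupture.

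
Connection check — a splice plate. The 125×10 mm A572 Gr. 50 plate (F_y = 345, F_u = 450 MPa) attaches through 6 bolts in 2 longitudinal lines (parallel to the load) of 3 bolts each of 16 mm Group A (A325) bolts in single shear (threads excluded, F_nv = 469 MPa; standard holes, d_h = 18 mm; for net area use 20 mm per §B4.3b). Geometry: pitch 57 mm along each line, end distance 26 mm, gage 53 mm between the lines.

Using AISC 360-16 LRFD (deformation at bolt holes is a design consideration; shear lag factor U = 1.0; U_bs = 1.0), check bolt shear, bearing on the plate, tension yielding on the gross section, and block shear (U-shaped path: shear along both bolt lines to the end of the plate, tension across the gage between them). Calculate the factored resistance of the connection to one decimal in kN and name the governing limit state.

388.1 kN (gross-section yield governs)

Bolt shear: A_b = π(16)²/4 = 201.06 mm². φR_n = 0.75 × 469 × 201.06 × 6 × 1 = 424.3 kN.
Bearing (10 mm plate, F_u = 450 MPa): end bolts L_c = 26 − 18/2 = 17, R_n = min(1.2×17×10×450, 2.4×16×10×450) = 91.8 kN/bolt; interior L_c = 57 − 18 = 39, R_n = 172.8 kN/bolt. φR_n = 0.75 × (2×91.8 + 4×172.8) = 656.1 kN.
Tension yield (gross): A_g = 125×10 = 1250 mm². φR_n = 0.90 × 345 × 1250 = 388.1 kN.
Block shear: shear path 2×[26+2×57] = 2×140 mm, A_gv = 2800, A_nv = 2×(140 − 2.5×20)×10 = 1800 mm²; tension across gage: (53 − 1×20)×10 = 330 mm². R_n = min(0.6×450×1800, 0.6×345×2800) + 1.0×450×330 = min(486, 579.6) + 148.5 = 634.5 kN. φR_n = 0.75 × 634.5 = 475.9 kN.
Governing: min(424.3, 656.1, 388.1, 475.9) = 388.1 kN → gross-section yield.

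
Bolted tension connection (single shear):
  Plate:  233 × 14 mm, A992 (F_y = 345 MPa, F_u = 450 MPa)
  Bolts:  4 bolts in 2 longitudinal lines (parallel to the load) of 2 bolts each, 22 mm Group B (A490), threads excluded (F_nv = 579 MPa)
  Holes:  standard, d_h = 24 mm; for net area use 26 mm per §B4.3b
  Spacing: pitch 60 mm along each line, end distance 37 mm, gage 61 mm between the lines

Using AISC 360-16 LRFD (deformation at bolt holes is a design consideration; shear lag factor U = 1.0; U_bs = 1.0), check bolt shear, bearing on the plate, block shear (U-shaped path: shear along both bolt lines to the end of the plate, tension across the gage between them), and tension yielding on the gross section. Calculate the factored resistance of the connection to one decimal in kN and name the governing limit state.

Bolt shear: A_b = π(22)²/4 = 380.13 mm². φR_n = 0.75 × 579 × 380.13 × 4 × 1 = 660.3 kN.
Bearing (14 mm plate, F_u = 450 MPa): end bolts L_c = 37 − 24/2 = 25, R_n = min(1.2×25×14×450, 2.4×22×14×450) = 189 kN/bolt; interior L_c = 60 − 24 = 36, R_n = 272.16 kN/bolt. φR_n = 0.75 × (2×189 + 2×272.16) = 691.7 kN.
Block shear: shear path 2×[37+1×60] = 2×97 mm, A_gv = 2716, A_nv = 2×(97 − 1.5×26)×14 = 1624 mm²; tension across gage: (61 − 1×26)×14 = 490 mm². R_n = min(0.6×450×1624, 0.6×345×2716) + 1.0×450×490 = min(438.48, 562.21) + 220.5 = 658.98 kN. φR_n = 0.75 × 658.98 = 494.2 kN.
Tension yield (gross): A_g = 233×14 = 3262 mm². φR_n = 0.90 × 345 × 3262 = 1012.9 kN.
Governing: min(660.3, 691.7, 494.2, 1012.9) = 494.2 kN → block shear.

494.2 kN (block shear governs)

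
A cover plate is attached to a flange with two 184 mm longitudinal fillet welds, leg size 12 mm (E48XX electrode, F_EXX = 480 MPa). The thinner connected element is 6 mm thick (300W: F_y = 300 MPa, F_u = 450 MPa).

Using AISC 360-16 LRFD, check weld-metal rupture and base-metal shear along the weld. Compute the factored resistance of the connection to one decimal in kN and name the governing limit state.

397.4 kN (base-metal shear governs)

Weld metal: throat = 0.707×12 = 8.484 mm, L = 2×184 = 368 mm. φR_n = 0.75 × 0.6 × 480 × 8.484 × 368 = 674.4 kN.
Base metal shear (6 mm plate): yield φR_n = 1.0×0.6×300×6×368 = 397.4 kN; rupture φR_n = 0.75×0.6×450×6×368 = 447.1 kN; take 397.4 kN (yield).
Governing: min(674.4, 397.4) = 397.4 kN → base-metal shear.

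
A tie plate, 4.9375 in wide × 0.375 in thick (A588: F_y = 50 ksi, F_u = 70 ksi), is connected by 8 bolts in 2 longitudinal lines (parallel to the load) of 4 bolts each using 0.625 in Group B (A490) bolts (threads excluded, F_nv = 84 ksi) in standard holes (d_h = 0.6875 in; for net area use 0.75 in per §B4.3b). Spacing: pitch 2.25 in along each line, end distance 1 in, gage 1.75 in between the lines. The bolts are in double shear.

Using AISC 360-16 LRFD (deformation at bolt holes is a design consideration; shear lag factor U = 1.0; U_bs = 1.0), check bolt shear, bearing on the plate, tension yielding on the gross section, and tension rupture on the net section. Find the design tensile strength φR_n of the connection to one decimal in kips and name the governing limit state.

Bolt shear: A_b = π(0.625)²/4 = 0.3068 in². φR_n = 0.75 × 84 × 0.3068 × 8 × 2 = 309.3 kips.
Bearing (0.375 in plate, F_u = 70 ksi): end bolts L_c = 1 − 0.6875/2 = 0.65625, R_n = min(1.2×0.65625×0.375×70, 2.4×0.625×0.375×70) = 20.672 kips/bolt; interior L_c = 2.25 − 0.6875 = 1.5625, R_n = 39.375 kips/bolt. φR_n = 0.75 × (2×20.672 + 6×39.375) = 208.2 kips.
Tension yield (gross): A_g = 4.9375×0.375 = 1.8516 in². φR_n = 0.90 × 50 × 1.8516 = 83.3 kips.
Tension rupture (net): A_n = (4.9375 − 2×0.75)×0.375 = 1.2891 in² (U = 1.0, A_e = A_n). φR_n = 0.75 × 70 × 1.2891 = 67.7 kips.
Governing: min(309.3, 208.2, 83.3, 67.7) = 67.7 kips → net-section rupture.

67.7 kips (net-section rupture governs)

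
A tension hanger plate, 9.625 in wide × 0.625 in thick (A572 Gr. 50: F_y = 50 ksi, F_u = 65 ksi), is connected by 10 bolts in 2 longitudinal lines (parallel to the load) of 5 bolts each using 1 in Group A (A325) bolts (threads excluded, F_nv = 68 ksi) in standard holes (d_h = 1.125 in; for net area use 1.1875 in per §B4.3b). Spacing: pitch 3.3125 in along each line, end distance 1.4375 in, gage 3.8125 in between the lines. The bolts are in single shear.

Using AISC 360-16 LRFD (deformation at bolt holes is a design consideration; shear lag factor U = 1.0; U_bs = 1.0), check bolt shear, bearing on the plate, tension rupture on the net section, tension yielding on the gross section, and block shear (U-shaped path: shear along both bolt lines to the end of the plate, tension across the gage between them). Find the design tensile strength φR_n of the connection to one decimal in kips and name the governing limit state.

Bolt shear: A_b = π(1)²/4 = 0.7854 in². φR_n = 0.75 × 68 × 0.7854 × 10 × 1 = 400.6 kips.
Bearing (0.625 in plate, F_u = 65 ksi): end bolts L_c = 1.4375 − 1.125/2 = 0.875, R_n = min(1.2×0.875×0.625×65, 2.4×1×0.625×65) = 42.656 kips/bolt; interior L_c = 3.3125 − 1.125 = 2.1875, R_n = 97.5 kips/bolt. φR_n = 0.75 × (2×42.656 + 8×97.5) = 649.0 kips.
Tension rupture (net): A_n = (9.625 − 2×1.1875)×0.625 = 4.5313 in² (U = 1.0, A_e = A_n). φR_n = 0.75 × 65 × 4.5313 = 220.9 kips.
Tension yield (gross): A_g = 9.625×0.625 = 6.0156 in². φR_n = 0.90 × 50 × 6.0156 = 270.7 kips.
Block shear: shear path 2×[1.4375+4×3.3125] = 2×14.6875 in, A_gv = 18.359, A_nv = 2×(14.6875 − 4.5×1.1875)×0.625 = 11.68 in²; tension across gage: (3.8125 − 1×1.1875)×0.625 = 1.6406 in². R_n = min(0.6×65×11.68, 0.6×50×18.359) + 1.0×65×1.6406 = min(455.52, 550.77) + 106.64 = 562.16 kips. φR_n = 0.75 × 562.16 = 421.6 kips.
Governing: min(400.6, 649.0, 220.9, 270.7, 421.6) = 220.9 kips → net-section rupture.

220.9 kips (net-section rupture governs)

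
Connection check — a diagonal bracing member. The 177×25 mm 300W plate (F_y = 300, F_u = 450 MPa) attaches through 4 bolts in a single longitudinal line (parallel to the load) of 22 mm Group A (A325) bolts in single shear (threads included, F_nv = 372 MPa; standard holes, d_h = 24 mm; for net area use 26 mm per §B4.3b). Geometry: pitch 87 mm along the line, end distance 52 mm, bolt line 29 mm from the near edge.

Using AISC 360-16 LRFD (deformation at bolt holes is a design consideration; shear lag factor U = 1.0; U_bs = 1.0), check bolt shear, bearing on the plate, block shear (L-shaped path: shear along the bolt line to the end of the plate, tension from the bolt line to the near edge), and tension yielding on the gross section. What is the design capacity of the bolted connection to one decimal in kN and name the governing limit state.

424.2 kN (bolt shear governs)

Bolt shear: A_b = π(22)²/4 = 380.13 mm². φR_n = 0.75 × 372 × 380.13 × 4 × 1 = 424.2 kN.
Bearing (25 mm plate, F_u = 450 MPa): end bolts L_c = 52 − 24/2 = 40, R_n = min(1.2×40×25×450, 2.4×22×25×450) = 540 kN/bolt; interior L_c = 87 − 24 = 63, R_n = 594 kN/bolt. φR_n = 0.75 × (1×540 + 3×594) = 1741.5 kN.
Block shear: shear path 1×[52+3×87] = 1×313 mm, A_gv = 7825, A_nv = 1×(313 − 3.5×26)×25 = 5550 mm²; tension to near edge: (29 − 0.5×26)×25 = 400 mm². R_n = min(0.6×450×5550, 0.6×300×7825) + 1.0×450×400 = min(1498.5, 1408.5) + 180 = 1588.5 kN. φR_n = 0.75 × 1588.5 = 1191.4 kN.
Tension yield (gross): A_g = 177×25 = 4425 mm². φR_n = 0.90 × 300 × 4425 = 1194.8 kN.
Governing: min(424.2, 1741.5, 1191.4, 1194.8) = 424.2 kN → bolt shear.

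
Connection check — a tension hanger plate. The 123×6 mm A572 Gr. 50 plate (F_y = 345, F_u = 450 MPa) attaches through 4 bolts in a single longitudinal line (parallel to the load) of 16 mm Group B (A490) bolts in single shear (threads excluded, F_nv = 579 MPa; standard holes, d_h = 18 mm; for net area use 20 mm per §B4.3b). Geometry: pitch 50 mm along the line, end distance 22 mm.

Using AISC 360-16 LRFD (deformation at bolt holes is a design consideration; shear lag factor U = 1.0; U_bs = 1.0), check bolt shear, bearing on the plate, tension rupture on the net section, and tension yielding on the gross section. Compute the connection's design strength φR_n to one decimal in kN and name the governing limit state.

Bolt shear: A_b = π(16)²/4 = 201.06 mm². φR_n = 0.75 × 579 × 201.06 × 4 × 1 = 349.2 kN.
Bearing (6 mm plate, F_u = 450 MPa): end bolts L_c = 22 − 18/2 = 13, R_n = min(1.2×13×6×450, 2.4×16×6×450) = 42.12 kN/bolt; interior L_c = 50 − 18 = 32, R_n = 103.68 kN/bolt. φR_n = 0.75 × (1×42.12 + 3×103.68) = 264.9 kN.
Tension rupture (net): A_n = (123 − 1×20)×6 = 618 mm² (U = 1.0, A_e = A_n). φR_n = 0.75 × 450 × 618 = 208.6 kN.
Tension yield (gross): A_g = 123×6 = 738 mm². φR_n = 0.90 × 345 × 738 = 229.1 kN.
Governing: min(349.2, 264.9, 208.6, 229.1) = 208.6 kN → net-section rupture.

208.6 kN (net-section rupture governs)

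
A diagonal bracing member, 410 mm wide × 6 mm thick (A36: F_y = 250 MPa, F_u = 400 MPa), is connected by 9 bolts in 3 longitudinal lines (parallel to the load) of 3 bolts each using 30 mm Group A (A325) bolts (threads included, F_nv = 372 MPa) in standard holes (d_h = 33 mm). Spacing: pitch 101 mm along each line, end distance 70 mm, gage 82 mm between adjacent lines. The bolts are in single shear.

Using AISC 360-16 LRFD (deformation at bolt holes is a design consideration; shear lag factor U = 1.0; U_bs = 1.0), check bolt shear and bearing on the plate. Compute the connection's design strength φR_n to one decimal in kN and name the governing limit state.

1124.3 kN (bearing governs)

Bolt shear: A_b = π(30)²/4 = 706.86 mm². φR_n = 0.75 × 372 × 706.86 × 9 × 1 = 1774.9 kN.
Bearing (6 mm plate, F_u = 400 MPa): end bolts L_c = 70 − 33/2 = 53.5, R_n = min(1.2×53.5×6×400, 2.4×30×6×400) = 154.08 kN/bolt; interior L_c = 101 − 33 = 68, R_n = 172.8 kN/bolt. φR_n = 0.75 × (3×154.08 + 6×172.8) = 1124.3 kN.
Governing: min(1774.9, 1124.3) = 1124.3 kN → bearing.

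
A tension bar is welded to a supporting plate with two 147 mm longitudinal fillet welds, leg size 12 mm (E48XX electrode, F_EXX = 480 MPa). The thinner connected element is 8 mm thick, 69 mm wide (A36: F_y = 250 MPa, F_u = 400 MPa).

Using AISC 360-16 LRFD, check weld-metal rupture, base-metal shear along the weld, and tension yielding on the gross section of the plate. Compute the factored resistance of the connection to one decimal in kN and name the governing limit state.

124.2 kN (gross-section yield governs)

Weld metal: throat = 0.707×12 = 8.484 mm, L = 2×147 = 294 mm. φR_n = 0.75 × 0.6 × 480 × 8.484 × 294 = 538.8 kN.
Base metal shear (8 mm plate): yield φR_n = 1.0×0.6×250×8×294 = 352.8 kN; rupture φR_n = 0.75×0.6×400×8×294 = 423.4 kN; take 352.8 kN (yield).
Tension yield (gross): A_g = 69×8 = 552 mm². φR_n = 0.90 × 250 × 552 = 124.2 kN.
Governing: min(538.8, 352.8, 124.2) = 124.2 kN → gross-section yield.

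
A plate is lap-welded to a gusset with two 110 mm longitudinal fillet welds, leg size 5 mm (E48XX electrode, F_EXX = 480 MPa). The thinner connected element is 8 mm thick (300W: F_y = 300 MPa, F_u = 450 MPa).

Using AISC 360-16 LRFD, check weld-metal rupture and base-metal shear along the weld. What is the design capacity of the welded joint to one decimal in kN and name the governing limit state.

168.0 kN (weld metal governs)

Weld metal: throat = 0.707×5 = 3.535 mm, L = 2×110 = 220 mm. φR_n = 0.75 × 0.6 × 480 × 3.535 × 220 = 168.0 kN.
Base metal shear (8 mm plate): yield φR_n = 1.0×0.6×300×8×220 = 316.8 kN; rupture φR_n = 0.75×0.6×450×8×220 = 356.4 kN; take 316.8 kN (yield).
Governing: min(168.0, 316.8) = 168.0 kN → weld metal.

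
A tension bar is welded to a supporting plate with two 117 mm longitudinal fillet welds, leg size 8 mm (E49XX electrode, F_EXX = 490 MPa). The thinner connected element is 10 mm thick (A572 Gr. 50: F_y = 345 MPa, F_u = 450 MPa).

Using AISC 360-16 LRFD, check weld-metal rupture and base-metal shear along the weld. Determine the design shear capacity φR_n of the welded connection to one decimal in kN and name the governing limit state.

291.8 kN (weld metal governs)

Weld metal: throat = 0.707×8 = 5.656 mm, L = 2×117 = 234 mm. φR_n = 0.75 × 0.6 × 490 × 5.656 × 234 = 291.8 kN.
Base metal shear (10 mm plate): yield φR_n = 1.0×0.6×345×10×234 = 484.4 kN; rupture φR_n = 0.75×0.6×450×10×234 = 473.9 kN; take 473.9 kN (rupture).
Governing: min(291.8, 473.9) = 291.8 kN → weld metal.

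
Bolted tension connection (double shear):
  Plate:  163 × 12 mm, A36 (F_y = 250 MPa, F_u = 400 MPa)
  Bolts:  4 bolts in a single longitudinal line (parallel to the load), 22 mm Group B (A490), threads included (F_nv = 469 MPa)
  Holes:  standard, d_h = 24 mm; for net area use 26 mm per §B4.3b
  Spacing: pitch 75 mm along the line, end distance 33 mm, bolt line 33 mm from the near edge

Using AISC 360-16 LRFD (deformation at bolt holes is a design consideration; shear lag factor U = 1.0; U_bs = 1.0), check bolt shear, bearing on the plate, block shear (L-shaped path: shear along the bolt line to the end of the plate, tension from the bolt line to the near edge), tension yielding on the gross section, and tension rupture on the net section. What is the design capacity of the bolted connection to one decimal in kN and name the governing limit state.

420.3 kN (block shear governs)

Bolt shear: A_b = π(22)²/4 = 380.13 mm². φR_n = 0.75 × 469 × 380.13 × 4 × 2 = 1069.7 kN.
Bearing (12 mm plate, F_u = 400 MPa): end bolts L_c = 33 − 24/2 = 21, R_n = min(1.2×21×12×400, 2.4×22×12×400) = 120.96 kN/bolt; interior L_c = 75 − 24 = 51, R_n = 253.44 kN/bolt. φR_n = 0.75 × (1×120.96 + 3×253.44) = 661.0 kN.
Block shear: shear path 1×[33+3×75] = 1×258 mm, A_gv = 3096, A_nv = 1×(258 − 3.5×26)×12 = 2004 mm²; tension to near edge: (33 − 0.5×26)×12 = 240 mm². R_n = min(0.6×400×2004, 0.6×250×3096) + 1.0×400×240 = min(480.96, 464.4) + 96 = 560.4 kN. φR_n = 0.75 × 560.4 = 420.3 kN.
Tension yield (gross): A_g = 163×12 = 1956 mm². φR_n = 0.90 × 250 × 1956 = 440.1 kN.
Tension rupture (net): A_n = (163 − 1×26)×12 = 1644 mm² (U = 1.0, A_e = A_n). φR_n = 0.75 × 400 × 1644 = 493.2 kN.
Governing: min(1069.7, 661.0, 420.3, 440.1, 493.2) = 420.3 kN → block shear.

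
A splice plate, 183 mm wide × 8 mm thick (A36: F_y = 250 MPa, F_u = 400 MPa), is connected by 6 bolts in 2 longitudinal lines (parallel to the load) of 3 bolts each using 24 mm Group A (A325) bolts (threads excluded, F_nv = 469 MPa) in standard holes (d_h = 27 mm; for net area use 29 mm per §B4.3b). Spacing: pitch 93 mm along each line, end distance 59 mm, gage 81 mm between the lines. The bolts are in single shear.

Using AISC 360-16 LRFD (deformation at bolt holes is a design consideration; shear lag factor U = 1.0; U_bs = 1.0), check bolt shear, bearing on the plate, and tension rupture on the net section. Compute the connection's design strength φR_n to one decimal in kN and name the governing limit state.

300.0 kN (net-section rupture governs)

Bolt shear: A_b = π(24)²/4 = 452.39 mm². φR_n = 0.75 × 469 × 452.39 × 6 × 1 = 954.8 kN.
Bearing (8 mm plate, F_u = 400 MPa): end bolts L_c = 59 − 27/2 = 45.5, R_n = min(1.2×45.5×8×400, 2.4×24×8×400) = 174.72 kN/bolt; interior L_c = 93 − 27 = 66, R_n = 184.32 kN/bolt. φR_n = 0.75 × (2×174.72 + 4×184.32) = 815.0 kN.
Tension rupture (net): A_n = (183 − 2×29)×8 = 1000 mm² (U = 1.0, A_e = A_n). φR_n = 0.75 × 400 × 1000 = 300.0 kN.
Governing: min(954.8, 815.0, 300.0) = 300.0 kN → net-section rupture.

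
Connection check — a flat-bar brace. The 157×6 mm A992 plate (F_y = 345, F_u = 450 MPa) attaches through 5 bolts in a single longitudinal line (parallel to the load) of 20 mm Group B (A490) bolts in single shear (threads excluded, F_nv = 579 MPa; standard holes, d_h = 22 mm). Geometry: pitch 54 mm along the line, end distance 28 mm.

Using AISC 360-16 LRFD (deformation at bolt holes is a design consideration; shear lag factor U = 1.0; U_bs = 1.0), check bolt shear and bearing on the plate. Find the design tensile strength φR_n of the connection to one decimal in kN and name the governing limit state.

Bolt shear: A_b = π(20)²/4 = 314.16 mm². φR_n = 0.75 × 579 × 314.16 × 5 × 1 = 682.1 kN.
Bearing (6 mm plate, F_u = 450 MPa): end bolts L_c = 28 − 22/2 = 17, R_n = min(1.2×17×6×450, 2.4×20×6×450) = 55.08 kN/bolt; interior L_c = 54 − 22 = 32, R_n = 103.68 kN/bolt. φR_n = 0.75 × (1×55.08 + 4×103.68) = 352.4 kN.
Governing: min(682.1, 352.4) = 352.4 kN → bearing.

352.4 kN (bearing governs)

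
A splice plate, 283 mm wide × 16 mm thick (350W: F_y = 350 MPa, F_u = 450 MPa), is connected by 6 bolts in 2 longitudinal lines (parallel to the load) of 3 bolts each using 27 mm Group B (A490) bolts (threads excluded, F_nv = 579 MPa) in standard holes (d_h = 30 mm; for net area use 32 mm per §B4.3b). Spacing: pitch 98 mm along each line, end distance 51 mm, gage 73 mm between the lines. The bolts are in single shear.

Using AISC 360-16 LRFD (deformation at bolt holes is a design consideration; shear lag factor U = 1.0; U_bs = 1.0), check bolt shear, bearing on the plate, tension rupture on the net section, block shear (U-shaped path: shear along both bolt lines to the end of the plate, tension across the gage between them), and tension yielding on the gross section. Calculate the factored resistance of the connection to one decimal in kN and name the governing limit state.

Bolt shear: A_b = π(27)²/4 = 572.56 mm². φR_n = 0.75 × 579 × 572.56 × 6 × 1 = 1491.8 kN.
Bearing (16 mm plate, F_u = 450 MPa): end bolts L_c = 51 − 30/2 = 36, R_n = min(1.2×36×16×450, 2.4×27×16×450) = 311.04 kN/bolt; interior L_c = 98 − 30 = 68, R_n = 466.56 kN/bolt. φR_n = 0.75 × (2×311.04 + 4×466.56) = 1866.2 kN.
Tension rupture (net): A_n = (283 − 2×32)×16 = 3504 mm² (U = 1.0, A_e = A_n). φR_n = 0.75 × 450 × 3504 = 1182.6 kN.
Block shear: shear path 2×[51+2×98] = 2×247 mm, A_gv = 7904, A_nv = 2×(247 − 2.5×32)×16 = 5344 mm²; tension across gage: (73 − 1×32)×16 = 656 mm². R_n = min(0.6×450×5344, 0.6×350×7904) + 1.0×450×656 = min(1442.9, 1659.8) + 295.2 = 1738.1 kN. φR_n = 0.75 × 1738.1 = 1303.6 kN.
Tension yield (gross): A_g = 283×16 = 4528 mm². φR_n = 0.90 × 350 × 4528 = 1426.3 kN.
Governing: min(1491.8, 1866.2, 1182.6, 1303.6, 1426.3) = 1182.6 kN → net-section rupture.

1182.6 kN (net-section rupture governs)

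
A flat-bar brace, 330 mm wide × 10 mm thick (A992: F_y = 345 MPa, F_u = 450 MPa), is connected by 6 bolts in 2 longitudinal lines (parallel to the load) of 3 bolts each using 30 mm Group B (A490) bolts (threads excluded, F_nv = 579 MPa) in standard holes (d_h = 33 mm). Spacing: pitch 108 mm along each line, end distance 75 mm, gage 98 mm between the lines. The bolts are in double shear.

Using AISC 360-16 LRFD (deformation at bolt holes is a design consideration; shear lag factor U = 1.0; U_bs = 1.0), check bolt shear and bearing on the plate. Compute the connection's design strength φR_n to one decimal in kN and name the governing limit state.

1445.9 kN (bearing governs)

Bolt shear: A_b = π(30)²/4 = 706.86 mm². φR_n = 0.75 × 579 × 706.86 × 6 × 2 = 3683.4 kN.
Bearing (10 mm plate, F_u = 450 MPa): end bolts L_c = 75 − 33/2 = 58.5, R_n = min(1.2×58.5×10×450, 2.4×30×10×450) = 315.9 kN/bolt; interior L_c = 108 − 33 = 75, R_n = 324 kN/bolt. φR_n = 0.75 × (2×315.9 + 4×324) = 1445.9 kN.
Governing: min(3683.4, 1445.9) = 1445.9 kN → bearing.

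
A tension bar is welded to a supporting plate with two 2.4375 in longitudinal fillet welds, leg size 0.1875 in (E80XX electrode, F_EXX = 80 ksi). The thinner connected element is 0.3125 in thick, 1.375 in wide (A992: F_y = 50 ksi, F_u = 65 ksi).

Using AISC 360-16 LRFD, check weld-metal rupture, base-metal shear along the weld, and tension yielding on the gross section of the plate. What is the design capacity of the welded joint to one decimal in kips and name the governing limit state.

Weld metal: throat = 0.707×0.1875 = 0.13256 in, L = 2×2.4375 = 4.875 in. φR_n = 0.75 × 0.6 × 80 × 0.13256 × 4.875 = 23.3 kips.
Base metal shear (0.3125 in plate): yield φR_n = 1.0×0.6×50×0.3125×4.875 = 45.7 kips; rupture φR_n = 0.75×0.6×65×0.3125×4.875 = 44.6 kips; take 44.6 kips (rupture).
Tension yield (gross): A_g = 1.375×0.3125 = 0.42969 in². φR_n = 0.90 × 50 × 0.42969 = 19.3 kips.
Governing: min(23.3, 44.6, 19.3) = 19.3 kips → gross-section yield.

19.3 kips (gross-section yield governs)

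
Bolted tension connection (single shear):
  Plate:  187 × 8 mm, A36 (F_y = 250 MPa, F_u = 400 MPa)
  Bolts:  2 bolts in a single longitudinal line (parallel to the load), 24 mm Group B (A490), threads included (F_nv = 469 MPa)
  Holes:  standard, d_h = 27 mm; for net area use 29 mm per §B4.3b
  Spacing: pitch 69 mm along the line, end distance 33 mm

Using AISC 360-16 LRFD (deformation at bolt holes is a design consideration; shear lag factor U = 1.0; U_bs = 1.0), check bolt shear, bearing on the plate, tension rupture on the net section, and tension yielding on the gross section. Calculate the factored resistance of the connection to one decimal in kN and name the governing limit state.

Bolt shear: A_b = π(24)²/4 = 452.39 mm². φR_n = 0.75 × 469 × 452.39 × 2 × 1 = 318.3 kN.
Bearing (8 mm plate, F_u = 400 MPa): end bolts L_c = 33 − 27/2 = 19.5, R_n = min(1.2×19.5×8×400, 2.4×24×8×400) = 74.88 kN/bolt; interior L_c = 69 − 27 = 42, R_n = 161.28 kN/bolt. φR_n = 0.75 × (1×74.88 + 1×161.28) = 177.1 kN.
Tension rupture (net): A_n = (187 − 1×29)×8 = 1264 mm² (U = 1.0, A_e = A_n). φR_n = 0.75 × 400 × 1264 = 379.2 kN.
Tension yield (gross): A_g = 187×8 = 1496 mm². φR_n = 0.90 × 250 × 1496 = 336.6 kN.
Governing: min(318.3, 177.1, 379.2, 336.6) = 177.1 kN → bearing.

177.1 kN (bearing governs)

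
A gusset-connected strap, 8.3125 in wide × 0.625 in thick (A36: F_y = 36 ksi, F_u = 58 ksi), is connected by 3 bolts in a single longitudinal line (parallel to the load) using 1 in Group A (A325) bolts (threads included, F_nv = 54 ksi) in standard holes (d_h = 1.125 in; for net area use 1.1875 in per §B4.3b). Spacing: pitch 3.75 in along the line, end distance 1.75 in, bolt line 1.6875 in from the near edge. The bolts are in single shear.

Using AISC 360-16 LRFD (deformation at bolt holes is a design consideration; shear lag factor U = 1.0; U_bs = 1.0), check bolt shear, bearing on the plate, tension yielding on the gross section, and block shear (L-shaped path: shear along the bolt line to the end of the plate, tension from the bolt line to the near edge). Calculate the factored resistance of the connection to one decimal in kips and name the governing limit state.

95.4 kips (bolt shear governs)

Bolt shear: A_b = π(1)²/4 = 0.7854 in². φR_n = 0.75 × 54 × 0.7854 × 3 × 1 = 95.4 kips.
Bearing (0.625 in plate, F_u = 58 ksi): end bolts L_c = 1.75 − 1.125/2 = 1.1875, R_n = min(1.2×1.1875×0.625×58, 2.4×1×0.625×58) = 51.656 kips/bolt; interior L_c = 3.75 − 1.125 = 2.625, R_n = 87 kips/bolt. φR_n = 0.75 × (1×51.656 + 2×87) = 169.2 kips.
Tension yield (gross): A_g = 8.3125×0.625 = 5.1953 in². φR_n = 0.90 × 36 × 5.1953 = 168.3 kips.
Block shear: shear path 1×[1.75+2×3.75] = 1×9.25 in, A_gv = 5.7813, A_nv = 1×(9.25 − 2.5×1.1875)×0.625 = 3.9258 in²; tension to near edge: (1.6875 − 0.5×1.1875)×0.625 = 0.68359 in². R_n = min(0.6×58×3.9258, 0.6×36×5.7813) + 1.0×58×0.68359 = min(136.62, 124.88) + 39.648 = 164.53 kips. φR_n = 0.75 × 164.53 = 123.4 kips.
Governing: min(95.4, 169.2, 168.3, 123.4) = 95.4 kips → bolt shear.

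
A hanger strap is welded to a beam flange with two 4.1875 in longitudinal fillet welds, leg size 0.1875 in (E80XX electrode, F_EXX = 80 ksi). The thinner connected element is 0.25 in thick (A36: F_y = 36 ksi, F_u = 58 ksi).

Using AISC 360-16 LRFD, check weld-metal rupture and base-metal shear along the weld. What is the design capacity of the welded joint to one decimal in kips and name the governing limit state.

Weld metal: throat = 0.707×0.1875 = 0.13256 in, L = 2×4.1875 = 8.375 in. φR_n = 0.75 × 0.6 × 80 × 0.13256 × 8.375 = 40.0 kips.
Base metal shear (0.25 in plate): yield φR_n = 1.0×0.6×36×0.25×8.375 = 45.2 kips; rupture φR_n = 0.75×0.6×58×0.25×8.375 = 54.6 kips; take 45.2 kips (yield).
Governing: min(40.0, 45.2) = 40.0 kips → weld metal.

40.0 kips (weld metal governs)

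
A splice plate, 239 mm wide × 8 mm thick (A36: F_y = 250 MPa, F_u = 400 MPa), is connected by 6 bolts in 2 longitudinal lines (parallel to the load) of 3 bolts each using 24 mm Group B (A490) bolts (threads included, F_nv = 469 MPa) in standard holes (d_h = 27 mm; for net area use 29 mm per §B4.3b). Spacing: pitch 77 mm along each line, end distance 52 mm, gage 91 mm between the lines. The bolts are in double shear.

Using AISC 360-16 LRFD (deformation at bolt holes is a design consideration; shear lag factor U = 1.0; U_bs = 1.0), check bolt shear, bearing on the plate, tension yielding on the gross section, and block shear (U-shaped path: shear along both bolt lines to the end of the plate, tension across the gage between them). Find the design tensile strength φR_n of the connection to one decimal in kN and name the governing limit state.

Bolt shear: A_b = π(24)²/4 = 452.39 mm². φR_n = 0.75 × 469 × 452.39 × 6 × 2 = 1909.5 kN.
Bearing (8 mm plate, F_u = 400 MPa): end bolts L_c = 52 − 27/2 = 38.5, R_n = min(1.2×38.5×8×400, 2.4×24×8×400) = 147.84 kN/bolt; interior L_c = 77 − 27 = 50, R_n = 184.32 kN/bolt. φR_n = 0.75 × (2×147.84 + 4×184.32) = 774.7 kN.
Tension yield (gross): A_g = 239×8 = 1912 mm². φR_n = 0.90 × 250 × 1912 = 430.2 kN.
Block shear: shear path 2×[52+2×77] = 2×206 mm, A_gv = 3296, A_nv = 2×(206 − 2.5×29)×8 = 2136 mm²; tension across gage: (91 − 1×29)×8 = 496 mm². R_n = min(0.6×400×2136, 0.6×250×3296) + 1.0×400×496 = min(512.64, 494.4) + 198.4 = 692.8 kN. φR_n = 0.75 × 692.8 = 519.6 kN.
Governing: min(1909.5, 774.7, 430.2, 519.6) = 430.2 kN → gross-section yield.

430.2 kN (gross-section yield governs)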